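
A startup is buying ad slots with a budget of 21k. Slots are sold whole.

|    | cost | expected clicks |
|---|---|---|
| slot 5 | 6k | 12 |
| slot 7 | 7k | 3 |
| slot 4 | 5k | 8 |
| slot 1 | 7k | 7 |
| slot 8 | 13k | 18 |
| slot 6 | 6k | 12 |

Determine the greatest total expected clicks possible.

32

Take slot 5, slot 4, and slot 6: cost 6 + 5 + 6 = 17 ≤ 21, expected clicks 12 + 8 + 12 = 32.
No other feasible combination does better.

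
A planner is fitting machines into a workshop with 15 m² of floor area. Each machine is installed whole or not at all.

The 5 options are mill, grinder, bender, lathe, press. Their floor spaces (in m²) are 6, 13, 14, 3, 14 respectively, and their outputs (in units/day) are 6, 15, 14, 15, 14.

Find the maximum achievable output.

21

Take mill and lathe: floor space 6 + 3 = 9 ≤ 15, output 6 + 15 = 21.
No other feasible combination does better.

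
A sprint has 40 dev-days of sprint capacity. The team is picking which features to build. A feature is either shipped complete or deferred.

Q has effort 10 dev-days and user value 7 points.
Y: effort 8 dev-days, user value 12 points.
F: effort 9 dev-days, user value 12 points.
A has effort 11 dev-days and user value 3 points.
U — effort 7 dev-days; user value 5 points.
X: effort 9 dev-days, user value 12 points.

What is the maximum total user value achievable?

Y + F + U + X: effort 8 + 9 + 7 + 9 = 33 ≤ 40, user value 12 + 12 + 5 + 12 = 41.
Q + Y + F + X: effort 10 + 8 + 9 + 9 = 36 ≤ 40, user value 7 + 12 + 12 + 12 = 43.
Best is Q, Y, F, and X with total user value 43.

43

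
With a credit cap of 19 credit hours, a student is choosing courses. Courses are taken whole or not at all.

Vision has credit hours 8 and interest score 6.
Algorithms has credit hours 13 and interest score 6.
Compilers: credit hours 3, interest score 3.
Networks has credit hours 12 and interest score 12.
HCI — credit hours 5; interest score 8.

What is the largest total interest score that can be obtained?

Allowing fractional choices, the relaxed optimum would be about 22.0, but courses are indivisible.
Vision + Compilers + HCI: credit hours 8 + 3 + 5 = 16 ≤ 19, interest score 6 + 3 + 8 = 17.
Compilers + Networks: credit hours 3 + 12 = 15 ≤ 19, interest score 3 + 12 = 15.
Networks + HCI: credit hours 12 + 5 = 17 ≤ 19, interest score 12 + 8 = 20.
Best is Networks and HCI with total interest score 20.

20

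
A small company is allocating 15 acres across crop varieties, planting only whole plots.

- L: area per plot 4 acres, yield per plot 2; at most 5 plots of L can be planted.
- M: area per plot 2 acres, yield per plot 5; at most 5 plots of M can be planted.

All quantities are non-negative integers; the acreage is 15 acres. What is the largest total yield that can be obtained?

27

This is a bounded integer knapsack.
1×L and 5×M: area 14 ≤ 15, yield 1·2 + 5·5 = 27.
5×M: area 10 ≤ 15, yield 5·5 = 25.
Best is 27.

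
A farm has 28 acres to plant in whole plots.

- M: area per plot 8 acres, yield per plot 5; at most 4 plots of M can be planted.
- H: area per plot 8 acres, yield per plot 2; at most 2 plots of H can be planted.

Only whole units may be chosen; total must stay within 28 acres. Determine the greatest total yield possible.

This is a bounded integer knapsack.
M has the best ratio (5/8); taking only M gives at most 3×5 = 15 (stopped by the area limit).
Optimal: 3×M: area 24 ≤ 28, yield 3·5 = 15.

15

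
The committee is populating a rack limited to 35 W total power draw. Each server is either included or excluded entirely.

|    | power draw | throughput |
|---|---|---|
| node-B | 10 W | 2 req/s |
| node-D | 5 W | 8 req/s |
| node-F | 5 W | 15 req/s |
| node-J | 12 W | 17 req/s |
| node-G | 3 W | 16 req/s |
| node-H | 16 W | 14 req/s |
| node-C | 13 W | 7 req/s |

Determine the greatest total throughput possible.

58

Take node-B, node-D, node-F, node-J, and node-G: power draw 10 + 5 + 5 + 12 + 3 = 35 ≤ 35, throughput 2 + 8 + 15 + 17 + 16 = 58.
No other feasible combination does better.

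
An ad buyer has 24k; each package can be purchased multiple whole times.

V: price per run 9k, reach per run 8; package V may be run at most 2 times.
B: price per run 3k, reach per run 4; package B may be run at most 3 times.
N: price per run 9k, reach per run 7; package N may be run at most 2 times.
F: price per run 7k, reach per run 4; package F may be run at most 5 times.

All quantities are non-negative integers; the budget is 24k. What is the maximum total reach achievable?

Take 2×V and 2×B: price 24 ≤ 24, reach 2·8 + 2·4 = 24.
No other integer combination yields more.

24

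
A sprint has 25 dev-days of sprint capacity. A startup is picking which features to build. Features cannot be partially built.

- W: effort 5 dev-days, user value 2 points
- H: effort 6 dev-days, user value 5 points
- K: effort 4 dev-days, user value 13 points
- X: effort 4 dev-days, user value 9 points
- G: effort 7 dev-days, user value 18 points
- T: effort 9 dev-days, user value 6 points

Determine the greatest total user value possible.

Take K, X, G, and T: effort 4 + 4 + 7 + 9 = 24 ≤ 25, user value 13 + 9 + 18 + 6 = 46.
No other feasible combination does better.

46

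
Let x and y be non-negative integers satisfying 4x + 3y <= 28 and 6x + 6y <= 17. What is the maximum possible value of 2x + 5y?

10

The continuous relaxation peaks at (0, 2.83) with value 14.17; rounding to a feasible lattice point costs some objective.
(x,y)=(0,2): 4·0+3·2=6≤28, 6·0+6·2=12≤17, objective 10.
(x,y)=(1,1): 4·1+3·1=7≤28, 6·1+6·1=12≤17, objective 7.
Maximum is 10 at (x,y)=(0,2).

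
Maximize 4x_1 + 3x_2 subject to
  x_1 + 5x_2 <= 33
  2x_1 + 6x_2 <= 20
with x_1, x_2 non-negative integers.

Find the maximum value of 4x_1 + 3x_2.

40

(x_1,x_2)=(10,0): 1·10+5·0=10≤33, 2·10+6·0=20≤20, objective 40.
(x_1,x_2)=(9,0): 1·9+5·0=9≤33, 2·9+6·0=18≤20, objective 36.
Maximum is 40 at (x_1,x_2)=(10,0).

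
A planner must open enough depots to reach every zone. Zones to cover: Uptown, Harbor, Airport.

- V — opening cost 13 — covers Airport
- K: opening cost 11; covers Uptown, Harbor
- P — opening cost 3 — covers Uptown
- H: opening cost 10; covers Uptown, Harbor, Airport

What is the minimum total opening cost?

The greedy cost-per-new-zone heuristic would pick P and H for 13, but a cheaper cover exists.
H alone covers Uptown, Harbor, Airport — every zone.
Total opening cost: 10.
No cover costs less than 10.

10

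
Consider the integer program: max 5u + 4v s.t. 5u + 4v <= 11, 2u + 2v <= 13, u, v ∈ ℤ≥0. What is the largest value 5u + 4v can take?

10

(u,v)=(2,0): 5·2+4·0=10≤11, 2·2+2·0=4≤13, objective 10.
(u,v)=(1,1): 5·1+4·1=9≤11, 2·1+2·1=4≤13, objective 9.
(u,v)=(1,0): 5·1+4·0=5≤11, 2·1+2·0=2≤13, objective 5.
Maximum is 10 at (u,v)=(2,0).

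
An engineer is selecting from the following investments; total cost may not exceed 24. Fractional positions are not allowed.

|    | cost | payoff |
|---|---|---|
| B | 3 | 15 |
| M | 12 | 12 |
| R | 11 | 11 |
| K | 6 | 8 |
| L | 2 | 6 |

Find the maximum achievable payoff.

Take B, M, K, and L: cost 3 + 12 + 6 + 2 = 23 ≤ 24, payoff 15 + 12 + 8 + 6 = 41.
No other feasible combination does better.

41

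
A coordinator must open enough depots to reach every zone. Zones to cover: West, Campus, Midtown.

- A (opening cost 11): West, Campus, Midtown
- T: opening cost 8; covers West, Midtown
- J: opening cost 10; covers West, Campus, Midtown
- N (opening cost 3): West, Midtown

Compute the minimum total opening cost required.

This is a weighted set-cover instance.
The greedy cost-per-new-zone heuristic would pick N and J for 13, but a cheaper cover exists.
J alone covers West, Campus, Midtown — every zone.
Total opening cost: 10.
No cover costs less than 10.

10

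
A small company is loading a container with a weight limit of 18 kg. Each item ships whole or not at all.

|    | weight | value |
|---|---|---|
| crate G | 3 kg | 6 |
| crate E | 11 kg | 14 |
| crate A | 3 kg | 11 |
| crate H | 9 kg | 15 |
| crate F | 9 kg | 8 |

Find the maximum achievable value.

This is an integer program with binary decision variables.
crate A + crate H: weight 3 + 9 = 12 ≤ 18, value 11 + 15 = 26.
crate G + crate E + crate A: weight 3 + 11 + 3 = 17 ≤ 18, value 6 + 14 + 11 = 31.
crate G + crate A + crate H: weight 3 + 3 + 9 = 15 ≤ 18, value 6 + 11 + 15 = 32.
Best is crate G, crate A, and crate H with total value 32.

32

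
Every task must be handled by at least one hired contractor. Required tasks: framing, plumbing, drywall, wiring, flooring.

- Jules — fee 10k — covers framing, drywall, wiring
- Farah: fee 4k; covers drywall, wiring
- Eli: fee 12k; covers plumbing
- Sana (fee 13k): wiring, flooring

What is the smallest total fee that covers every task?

The greedy cost-per-new-task heuristic would pick Farah, Jules, Eli, and Sana for 39, but a cheaper cover exists.
Choose Jules, Eli, and Sana: together they cover framing, plumbing, drywall, wiring, flooring — every task.
Total fee: 10 + 12 + 13 = 35.
No cover costs less than 35.

35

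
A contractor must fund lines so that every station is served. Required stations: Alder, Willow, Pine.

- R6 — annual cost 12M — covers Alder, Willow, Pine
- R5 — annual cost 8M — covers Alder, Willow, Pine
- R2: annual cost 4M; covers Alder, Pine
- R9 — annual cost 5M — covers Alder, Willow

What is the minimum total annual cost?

The greedy cost-per-new-station heuristic would pick R2 and R9 for 9, but a cheaper cover exists.
R5 alone covers Alder, Willow, Pine — every station.
Total annual cost: 8.
No cover costs less than 8.

8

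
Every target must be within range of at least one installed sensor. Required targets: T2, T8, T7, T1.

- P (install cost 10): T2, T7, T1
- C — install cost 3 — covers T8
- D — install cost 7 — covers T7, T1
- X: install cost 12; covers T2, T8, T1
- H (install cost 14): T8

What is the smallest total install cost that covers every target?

13

Choose P and C: together they cover T2, T8, T7, T1 — every target.
Total install cost: 10 + 3 = 13.
No cover costs less than 13.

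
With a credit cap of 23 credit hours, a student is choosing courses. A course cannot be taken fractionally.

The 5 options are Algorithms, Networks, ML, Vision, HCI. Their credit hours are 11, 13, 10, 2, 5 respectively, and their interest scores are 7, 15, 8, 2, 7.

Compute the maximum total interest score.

24

Take Networks, Vision, and HCI: credit hours 13 + 2 + 5 = 20 ≤ 23, interest score 15 + 2 + 7 = 24.
No other feasible combination does better.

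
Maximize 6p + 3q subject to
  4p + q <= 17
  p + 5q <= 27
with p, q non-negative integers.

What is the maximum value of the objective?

30

Relaxing integrality, the LP optimum is 32.68 at (p,q) = (3.05, 4.79), which is not an integer point.
(p,q)=(3,4): 4·3+1·4=16≤17, 1·3+5·4=23≤27, objective 30.
(p,q)=(3,3): 4·3+1·3=15≤17, 1·3+5·3=18≤27, objective 27.
The best lattice point is (3,4), giving 30.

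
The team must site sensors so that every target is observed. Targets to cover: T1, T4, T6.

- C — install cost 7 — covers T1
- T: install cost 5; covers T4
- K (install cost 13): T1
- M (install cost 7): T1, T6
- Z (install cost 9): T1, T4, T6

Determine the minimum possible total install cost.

9

This is an integer covering problem.
Z alone covers T1, T4, T6 — every target.
Total install cost: 9.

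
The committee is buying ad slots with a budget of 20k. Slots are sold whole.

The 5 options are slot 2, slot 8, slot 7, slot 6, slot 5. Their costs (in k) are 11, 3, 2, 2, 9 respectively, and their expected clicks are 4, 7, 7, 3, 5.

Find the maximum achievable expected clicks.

Treat it as a binary knapsack problem.
slot 8 + slot 7 + slot 5: cost 3 + 2 + 9 = 14 ≤ 20, expected clicks 7 + 7 + 5 = 19.
slot 2 + slot 8 + slot 7 + slot 6: cost 11 + 3 + 2 + 2 = 18 ≤ 20, expected clicks 4 + 7 + 7 + 3 = 21.
slot 8 + slot 7 + slot 6 + slot 5: cost 3 + 2 + 2 + 9 = 16 ≤ 20, expected clicks 7 + 7 + 3 + 5 = 22.
Best is slot 8, slot 7, slot 6, and slot 5 with total expected clicks 22.

22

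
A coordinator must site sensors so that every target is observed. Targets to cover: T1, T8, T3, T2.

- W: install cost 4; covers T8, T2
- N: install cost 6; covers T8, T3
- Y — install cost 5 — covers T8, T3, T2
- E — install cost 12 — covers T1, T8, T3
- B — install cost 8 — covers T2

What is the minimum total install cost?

16

The greedy cost-per-new-target heuristic would pick Y and E for 17, but a cheaper cover exists.
Choose W and E: together they cover T1, T8, T3, T2 — every target.
Total install cost: 4 + 12 = 16.
No cover costs less than 16.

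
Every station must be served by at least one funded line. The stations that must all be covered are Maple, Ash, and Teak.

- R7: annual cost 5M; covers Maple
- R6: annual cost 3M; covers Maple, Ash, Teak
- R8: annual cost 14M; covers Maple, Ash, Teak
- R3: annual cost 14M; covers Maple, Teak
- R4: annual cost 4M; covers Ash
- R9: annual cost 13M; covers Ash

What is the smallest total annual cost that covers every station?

R6 alone covers Maple, Ash, Teak — every station.
Total annual cost: 3.

3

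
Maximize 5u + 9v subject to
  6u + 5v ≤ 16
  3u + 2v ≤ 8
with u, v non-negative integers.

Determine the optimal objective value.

Relaxing integrality, the LP optimum is 28.80 at (u,v) = (0, 3.2), which is not an integer point.
(u,v)=(0,3): 6·0+5·3=15≤16, 3·0+2·3=6≤8, objective 27.
(u,v)=(1,2): 6·1+5·2=16≤16, 3·1+2·2=7≤8, objective 23.
(u,v)=(0,2): 6·0+5·2=10≤16, 3·0+2·2=4≤8, objective 18.
Maximum is 27 at (u,v)=(0,3).

27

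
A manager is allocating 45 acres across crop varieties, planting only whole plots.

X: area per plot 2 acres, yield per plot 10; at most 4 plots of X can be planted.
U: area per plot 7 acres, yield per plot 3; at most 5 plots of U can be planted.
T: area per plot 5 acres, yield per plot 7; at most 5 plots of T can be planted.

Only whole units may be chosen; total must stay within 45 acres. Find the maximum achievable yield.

X has the best ratio (10/2); taking only X gives at most 4×10 = 40 (stopped by the supply cap of 4).
Mixing does better — 4×X, 1×U, and 5×T: area 40 ≤ 45, yield 4·10 + 1·3 + 5·7 = 78.

78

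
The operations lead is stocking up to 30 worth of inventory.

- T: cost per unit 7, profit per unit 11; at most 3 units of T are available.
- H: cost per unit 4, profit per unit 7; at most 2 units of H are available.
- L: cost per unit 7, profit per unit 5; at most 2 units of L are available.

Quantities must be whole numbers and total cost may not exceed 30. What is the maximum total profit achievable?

This is a bounded integer knapsack.
H has the best ratio (7/4); taking only H gives at most 2×7 = 14 (stopped by the supply cap of 2).
Mixing does better — 3×T and 2×H: cost 29 ≤ 30, profit 3·11 + 2·7 = 47.

47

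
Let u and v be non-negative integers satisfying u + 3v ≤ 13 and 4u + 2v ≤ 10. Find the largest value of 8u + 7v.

Relaxing integrality, the LP optimum is 32.60 at (u,v) = (0.4, 4.2), which is not an integer point.
(u,v)=(1,3) is feasible, giving 29.
(u,v)=(0,4) is feasible, giving 28.
(u,v)=(1,2) is feasible, giving 22.
Maximum is 29 at (u,v)=(1,3).

29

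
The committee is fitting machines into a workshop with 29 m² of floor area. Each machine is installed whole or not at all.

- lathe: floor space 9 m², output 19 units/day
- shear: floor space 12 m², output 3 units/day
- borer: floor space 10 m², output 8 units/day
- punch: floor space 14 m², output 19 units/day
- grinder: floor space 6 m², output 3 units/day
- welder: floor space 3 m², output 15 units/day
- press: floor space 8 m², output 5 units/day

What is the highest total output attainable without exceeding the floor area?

lathe + borer + welder: floor space 9 + 10 + 3 = 22 ≤ 29, output 19 + 8 + 15 = 42.
lathe + punch + welder: floor space 9 + 14 + 3 = 26 ≤ 29, output 19 + 19 + 15 = 53.
lathe + borer + grinder + welder: floor space 9 + 10 + 6 + 3 = 28 ≤ 29, output 19 + 8 + 3 + 15 = 45.
Best is lathe, punch, and welder with total output 53.

53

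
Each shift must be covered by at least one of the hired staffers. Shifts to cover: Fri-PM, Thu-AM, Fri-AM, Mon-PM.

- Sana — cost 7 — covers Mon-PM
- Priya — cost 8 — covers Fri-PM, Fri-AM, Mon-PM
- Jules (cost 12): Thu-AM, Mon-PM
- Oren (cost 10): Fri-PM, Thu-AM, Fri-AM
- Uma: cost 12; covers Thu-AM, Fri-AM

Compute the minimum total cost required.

The greedy cost-per-new-shift heuristic would pick Priya and Oren for 18, but a cheaper cover exists.
Choose Sana and Oren: together they cover Fri-PM, Thu-AM, Fri-AM, Mon-PM — every shift.
Total cost: 7 + 10 = 17.
No cover costs less than 17.

17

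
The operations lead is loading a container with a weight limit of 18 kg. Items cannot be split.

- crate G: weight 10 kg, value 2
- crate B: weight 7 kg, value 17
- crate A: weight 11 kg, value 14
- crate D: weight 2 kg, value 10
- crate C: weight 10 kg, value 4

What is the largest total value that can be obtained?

Allowing fractional choices, the relaxed optimum would be about 38.5, but items are indivisible.
crate B + crate D: weight 7 + 2 = 9 ≤ 18, value 17 + 10 = 27.
crate B + crate A: weight 7 + 11 = 18 ≤ 18, value 17 + 14 = 31.
Best is crate B and crate A with total value 31.

31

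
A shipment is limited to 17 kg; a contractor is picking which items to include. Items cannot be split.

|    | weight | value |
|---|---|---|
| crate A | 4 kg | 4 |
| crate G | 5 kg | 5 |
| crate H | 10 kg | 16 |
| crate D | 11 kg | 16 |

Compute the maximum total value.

21

This is a 0-1 knapsack instance.
Take crate G and crate H: weight 5 + 10 = 15 ≤ 17, value 5 + 16 = 21.
No feasible combination exceeds this.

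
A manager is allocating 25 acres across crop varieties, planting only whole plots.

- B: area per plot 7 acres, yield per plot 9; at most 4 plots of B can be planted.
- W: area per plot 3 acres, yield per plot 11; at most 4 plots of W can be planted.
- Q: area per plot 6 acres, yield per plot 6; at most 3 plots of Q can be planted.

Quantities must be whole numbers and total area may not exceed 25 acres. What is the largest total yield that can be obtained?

59

W has the best ratio (11/3); taking only W gives at most 4×11 = 44 (stopped by the supply cap of 4).
Mixing does better — 1×B, 4×W, and 1×Q: area 25 ≤ 25, yield 1·9 + 4·11 + 1·6 = 59.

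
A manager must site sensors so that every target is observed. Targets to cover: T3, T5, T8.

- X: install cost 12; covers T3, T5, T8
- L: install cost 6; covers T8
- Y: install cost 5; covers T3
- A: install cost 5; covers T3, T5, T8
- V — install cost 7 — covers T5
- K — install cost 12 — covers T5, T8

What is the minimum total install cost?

This is an integer covering problem.
A alone covers T3, T5, T8 — every target.
Total install cost: 5.
No cover costs less than 5.

5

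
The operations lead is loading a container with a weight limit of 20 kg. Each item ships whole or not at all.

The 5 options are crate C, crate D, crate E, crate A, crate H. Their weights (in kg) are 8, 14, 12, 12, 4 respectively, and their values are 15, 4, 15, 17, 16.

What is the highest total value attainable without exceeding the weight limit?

Allowing fractional choices, the relaxed optimum would be about 42.3, but items are indivisible.
crate C + crate H: weight 8 + 4 = 12 ≤ 20, value 15 + 16 = 31.
crate A + crate H: weight 12 + 4 = 16 ≤ 20, value 17 + 16 = 33.
crate C + crate A: weight 8 + 12 = 20 ≤ 20, value 15 + 17 = 32.
Best is crate A and crate H with total value 33.

33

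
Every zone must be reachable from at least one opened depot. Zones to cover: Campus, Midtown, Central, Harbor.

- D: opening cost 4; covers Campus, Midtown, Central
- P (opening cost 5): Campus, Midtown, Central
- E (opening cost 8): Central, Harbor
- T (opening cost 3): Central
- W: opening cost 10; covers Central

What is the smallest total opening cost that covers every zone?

12

Choose D and E: together they cover Campus, Midtown, Central, Harbor — every zone.
Total opening cost: 4 + 8 = 12.
No cover costs less than 12.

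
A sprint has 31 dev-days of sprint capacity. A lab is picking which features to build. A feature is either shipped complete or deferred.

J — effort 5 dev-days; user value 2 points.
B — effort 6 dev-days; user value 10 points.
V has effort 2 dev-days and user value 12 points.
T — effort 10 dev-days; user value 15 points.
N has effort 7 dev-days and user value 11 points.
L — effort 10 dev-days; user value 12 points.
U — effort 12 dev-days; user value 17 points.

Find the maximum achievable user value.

55

Take V, T, N, and U: effort 2 + 10 + 7 + 12 = 31 ≤ 31, user value 12 + 15 + 11 + 17 = 55.
No other feasible combination does better.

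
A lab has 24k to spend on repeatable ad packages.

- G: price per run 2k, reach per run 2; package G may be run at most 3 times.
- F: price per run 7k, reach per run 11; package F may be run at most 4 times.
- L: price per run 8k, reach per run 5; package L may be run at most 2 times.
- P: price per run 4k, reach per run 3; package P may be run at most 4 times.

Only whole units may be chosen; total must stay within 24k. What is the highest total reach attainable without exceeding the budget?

35

F has the best ratio (11/7); taking only F gives at most 3×11 = 33 (stopped by the price limit).
Mixing does better — 1×G and 3×F: price 23 ≤ 24, reach 1·2 + 3·11 = 35.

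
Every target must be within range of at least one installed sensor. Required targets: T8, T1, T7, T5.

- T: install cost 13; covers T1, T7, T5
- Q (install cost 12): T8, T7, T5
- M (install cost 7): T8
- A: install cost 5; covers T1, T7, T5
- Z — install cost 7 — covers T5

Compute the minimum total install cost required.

This is an integer covering problem.
Choose M and A: together they cover T8, T1, T7, T5 — every target.
Total install cost: 7 + 5 = 12.

12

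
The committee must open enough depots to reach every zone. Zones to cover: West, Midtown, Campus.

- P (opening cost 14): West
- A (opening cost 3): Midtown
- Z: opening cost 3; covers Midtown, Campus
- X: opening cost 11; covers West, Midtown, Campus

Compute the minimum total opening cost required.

The greedy cost-per-new-zone heuristic would pick Z and X for 14, but a cheaper cover exists.
X alone covers West, Midtown, Campus — every zone.
Total opening cost: 11.
No cover costs less than 11.

11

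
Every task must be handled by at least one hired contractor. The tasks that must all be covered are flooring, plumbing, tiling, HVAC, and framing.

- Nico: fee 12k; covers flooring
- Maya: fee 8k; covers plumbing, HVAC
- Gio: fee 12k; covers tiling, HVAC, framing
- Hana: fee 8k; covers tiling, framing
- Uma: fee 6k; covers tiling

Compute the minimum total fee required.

This is a weighted set-cover instance.
Choose Nico, Maya, and Hana: together they cover flooring, plumbing, tiling, HVAC, framing — every task.
Total fee: 12 + 8 + 8 = 28.
No cover costs less than 28.

28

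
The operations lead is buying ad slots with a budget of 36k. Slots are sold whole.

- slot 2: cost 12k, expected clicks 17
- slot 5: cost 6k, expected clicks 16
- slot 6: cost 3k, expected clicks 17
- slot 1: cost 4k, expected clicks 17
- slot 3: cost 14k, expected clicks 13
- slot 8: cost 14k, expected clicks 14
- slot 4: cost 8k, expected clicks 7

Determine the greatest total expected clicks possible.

Allowing fractional choices, the relaxed optimum would be about 78.0, but ad slots are indivisible.
slot 5 + slot 6 + slot 1 + slot 8 + slot 4: cost 6 + 3 + 4 + 14 + 8 = 35 ≤ 36, expected clicks 16 + 17 + 17 + 14 + 7 = 71.
slot 5 + slot 6 + slot 1 + slot 3 + slot 4: cost 6 + 3 + 4 + 14 + 8 = 35 ≤ 36, expected clicks 16 + 17 + 17 + 13 + 7 = 70.
slot 2 + slot 5 + slot 6 + slot 1 + slot 4: cost 12 + 6 + 3 + 4 + 8 = 33 ≤ 36, expected clicks 17 + 16 + 17 + 17 + 7 = 74.
Best is slot 2, slot 5, slot 6, slot 1, and slot 4 with total expected clicks 74.

74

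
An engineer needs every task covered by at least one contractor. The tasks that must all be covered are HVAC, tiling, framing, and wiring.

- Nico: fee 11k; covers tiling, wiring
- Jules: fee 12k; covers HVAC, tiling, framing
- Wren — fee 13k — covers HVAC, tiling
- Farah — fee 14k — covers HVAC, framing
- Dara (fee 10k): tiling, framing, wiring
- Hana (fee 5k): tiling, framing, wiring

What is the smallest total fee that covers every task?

Choose Jules and Hana: together they cover HVAC, tiling, framing, wiring — every task.
Total fee: 12 + 5 = 17.

17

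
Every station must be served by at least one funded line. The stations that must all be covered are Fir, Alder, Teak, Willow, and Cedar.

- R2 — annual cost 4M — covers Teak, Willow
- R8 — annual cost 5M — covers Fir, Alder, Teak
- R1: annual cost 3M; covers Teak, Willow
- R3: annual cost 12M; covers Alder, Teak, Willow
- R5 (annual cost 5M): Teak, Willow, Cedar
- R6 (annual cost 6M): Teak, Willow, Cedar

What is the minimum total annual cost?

10

The greedy cost-per-new-station heuristic would pick R1, R8, and R5 for 13, but a cheaper cover exists.
Choose R8 and R5: together they cover Fir, Alder, Teak, Willow, Cedar — every station.
Total annual cost: 5 + 5 = 10.
No cover costs less than 10.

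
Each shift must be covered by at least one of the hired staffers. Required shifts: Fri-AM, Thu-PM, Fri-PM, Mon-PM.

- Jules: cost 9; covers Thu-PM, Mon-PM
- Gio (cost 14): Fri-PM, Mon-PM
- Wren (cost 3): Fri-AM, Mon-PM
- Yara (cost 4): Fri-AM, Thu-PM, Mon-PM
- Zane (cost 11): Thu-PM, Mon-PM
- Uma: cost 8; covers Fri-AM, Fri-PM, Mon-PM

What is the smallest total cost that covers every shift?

12

This is an integer covering problem.
Choose Yara and Uma: together they cover Fri-AM, Thu-PM, Fri-PM, Mon-PM — every shift.
Total cost: 4 + 8 = 12.
No cover costs less than 12.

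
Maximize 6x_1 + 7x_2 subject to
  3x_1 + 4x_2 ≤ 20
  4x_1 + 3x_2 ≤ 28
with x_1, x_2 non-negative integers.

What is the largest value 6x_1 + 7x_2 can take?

The continuous relaxation peaks at (6.67, 0) with value 40.00; rounding to a feasible lattice point costs some objective.
(x_1,x_2)=(4,2): 3·4+4·2=20≤20, 4·4+3·2=22≤28, objective 38.
(x_1,x_2)=(5,1): 3·5+4·1=19≤20, 4·5+3·1=23≤28, objective 37.
(x_1,x_2)=(6,0): 3·6+4·0=18≤20, 4·6+3·0=24≤28, objective 36.
(x_1,x_2)=(3,2): 3·3+4·2=17≤20, 4·3+3·2=18≤28, objective 32.
Maximum is 38 at (x_1,x_2)=(4,2).

38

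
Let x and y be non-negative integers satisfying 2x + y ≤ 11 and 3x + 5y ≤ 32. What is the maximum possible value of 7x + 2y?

37

The continuous relaxation peaks at (5.5, 0) with value 38.50; rounding to a feasible lattice point costs some objective.
(x,y)=(5,1): 2·5+1·1=11≤11, 3·5+5·1=20≤32, objective 37.
(x,y)=(5,0): 2·5+1·0=10≤11, 3·5+5·0=15≤32, objective 35.
(x,y)=(4,2): 2·4+1·2=10≤11, 3·4+5·2=22≤32, objective 32.
The best lattice point is (5,1), giving 37.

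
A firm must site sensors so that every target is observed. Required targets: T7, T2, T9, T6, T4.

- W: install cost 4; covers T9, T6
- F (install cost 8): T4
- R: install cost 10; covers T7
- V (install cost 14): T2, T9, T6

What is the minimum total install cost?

32

The greedy cost-per-new-target heuristic would pick W, F, R, and V for 36, but a cheaper cover exists.
Choose F, R, and V: together they cover T7, T2, T9, T6, T4 — every target.
Total install cost: 8 + 10 + 14 = 32.
No cover costs less than 32.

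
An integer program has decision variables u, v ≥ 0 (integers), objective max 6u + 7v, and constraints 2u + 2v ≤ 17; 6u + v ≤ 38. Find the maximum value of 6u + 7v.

Relaxing integrality, the LP optimum is 59.50 at (u,v) = (0, 8.5), which is not an integer point.
(u,v)=(0,8): 2·0+2·8=16≤17, 6·0+1·8=8≤38, objective 56.
(u,v)=(1,7): 2·1+2·7=16≤17, 6·1+1·7=13≤38, objective 55.
(u,v)=(0,7): 2·0+2·7=14≤17, 6·0+1·7=7≤38, objective 49.
The best lattice point is (0,8), giving 56.

56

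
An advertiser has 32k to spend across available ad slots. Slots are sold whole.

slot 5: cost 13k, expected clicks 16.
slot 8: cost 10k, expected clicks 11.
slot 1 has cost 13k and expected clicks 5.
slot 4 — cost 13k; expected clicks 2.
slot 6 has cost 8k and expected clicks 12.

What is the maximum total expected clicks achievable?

Treat it as a binary knapsack problem.
Take slot 5, slot 8, and slot 6: cost 13 + 10 + 8 = 31 ≤ 32, expected clicks 16 + 11 + 12 = 39.
No other feasible combination does better.

39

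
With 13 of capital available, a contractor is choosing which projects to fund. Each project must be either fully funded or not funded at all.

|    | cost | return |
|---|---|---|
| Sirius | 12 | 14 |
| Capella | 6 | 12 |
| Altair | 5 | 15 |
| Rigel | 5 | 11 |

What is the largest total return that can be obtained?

27

Take Capella and Altair: cost 6 + 5 = 11 ≤ 13, return 12 + 15 = 27.
No other feasible combination does better.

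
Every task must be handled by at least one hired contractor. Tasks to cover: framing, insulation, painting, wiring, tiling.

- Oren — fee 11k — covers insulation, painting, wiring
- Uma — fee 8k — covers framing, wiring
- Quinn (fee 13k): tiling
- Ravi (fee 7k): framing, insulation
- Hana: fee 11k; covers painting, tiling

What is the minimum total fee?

26

The greedy cost-per-new-task heuristic would pick Ravi, Oren, and Hana for 29, but a cheaper cover exists.
Choose Uma, Ravi, and Hana: together they cover framing, insulation, painting, wiring, tiling — every task.
Total fee: 8 + 7 + 11 = 26.
No cover costs less than 26.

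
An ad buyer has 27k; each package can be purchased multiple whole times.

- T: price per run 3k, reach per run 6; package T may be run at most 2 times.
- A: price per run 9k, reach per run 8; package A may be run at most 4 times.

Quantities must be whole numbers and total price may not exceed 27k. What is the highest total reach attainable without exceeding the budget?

This is a bounded integer knapsack.
Take 2×T and 2×A: price 24 ≤ 27, reach 2·6 + 2·8 = 28.
T has the best ratio (6/3) and is taken to its limit of 2; remaining capacity is filled optimally with the others.

28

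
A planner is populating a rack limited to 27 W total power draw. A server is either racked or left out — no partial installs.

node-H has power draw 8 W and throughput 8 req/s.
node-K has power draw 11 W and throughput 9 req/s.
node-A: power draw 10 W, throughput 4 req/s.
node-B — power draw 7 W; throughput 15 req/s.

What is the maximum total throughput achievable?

32

Allowing fractional choices, the relaxed optimum would be about 32.4, but servers are indivisible.
node-H + node-A + node-B: power draw 8 + 10 + 7 = 25 ≤ 27, throughput 8 + 4 + 15 = 27.
node-H + node-K + node-B: power draw 8 + 11 + 7 = 26 ≤ 27, throughput 8 + 9 + 15 = 32.
Best is node-H, node-K, and node-B with total throughput 32.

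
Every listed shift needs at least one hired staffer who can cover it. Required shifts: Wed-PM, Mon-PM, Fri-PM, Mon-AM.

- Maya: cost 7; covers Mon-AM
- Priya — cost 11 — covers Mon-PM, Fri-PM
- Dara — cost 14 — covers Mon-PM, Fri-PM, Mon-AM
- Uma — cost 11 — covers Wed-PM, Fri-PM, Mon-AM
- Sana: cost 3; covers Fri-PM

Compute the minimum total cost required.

The greedy cost-per-new-shift heuristic would pick Sana, Uma, and Priya for 25, but a cheaper cover exists.
Choose Priya and Uma: together they cover Wed-PM, Mon-PM, Fri-PM, Mon-AM — every shift.
Total cost: 11 + 11 = 22.
No cover costs less than 22.

22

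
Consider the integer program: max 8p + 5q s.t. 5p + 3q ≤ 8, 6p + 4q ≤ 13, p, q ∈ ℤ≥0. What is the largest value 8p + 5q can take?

Relaxing integrality, the LP optimum is 13.33 at (p,q) = (0, 2.67), which is not an integer point.
(p,q)=(1,1): 5·1+3·1=8≤8, 6·1+4·1=10≤13, objective 13.
(p,q)=(0,2): 5·0+3·2=6≤8, 6·0+4·2=8≤13, objective 10.
(p,q)=(1,0): 5·1+3·0=5≤8, 6·1+4·0=6≤13, objective 8.
No feasible integer point exceeds 13.

13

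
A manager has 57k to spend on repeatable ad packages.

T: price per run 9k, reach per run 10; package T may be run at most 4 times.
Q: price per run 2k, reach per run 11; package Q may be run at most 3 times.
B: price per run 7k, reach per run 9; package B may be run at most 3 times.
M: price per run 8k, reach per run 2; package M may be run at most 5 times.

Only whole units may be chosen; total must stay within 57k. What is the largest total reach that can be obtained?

91

This is a bounded integer knapsack.
Q has the best ratio (11/2); taking only Q gives at most 3×11 = 33 (stopped by the supply cap of 3).
Mixing does better — 4×T, 3×Q, and 2×B: price 56 ≤ 57, reach 4·10 + 3·11 + 2·9 = 91.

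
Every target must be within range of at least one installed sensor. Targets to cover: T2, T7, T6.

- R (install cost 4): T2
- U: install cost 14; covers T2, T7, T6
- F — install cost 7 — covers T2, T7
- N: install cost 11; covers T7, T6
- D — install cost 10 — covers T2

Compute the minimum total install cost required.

14

This is an integer covering problem.
U alone covers T2, T7, T6 — every target.
Total install cost: 14.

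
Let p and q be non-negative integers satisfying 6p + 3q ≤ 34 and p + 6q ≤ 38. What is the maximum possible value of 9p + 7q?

(p,q)=(3,5) is feasible, giving 62.
(p,q)=(2,6) is feasible, giving 60.
(p,q)=(3,4) is feasible, giving 55.
(p,q)=(2,5) is feasible, giving 53.
No feasible integer point exceeds 62.

62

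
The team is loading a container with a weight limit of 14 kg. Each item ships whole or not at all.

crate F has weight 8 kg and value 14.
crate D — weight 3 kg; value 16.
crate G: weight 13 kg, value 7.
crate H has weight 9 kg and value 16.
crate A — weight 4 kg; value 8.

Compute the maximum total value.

32

Allowing fractional choices, the relaxed optimum would be about 36.4, but items are indivisible.
crate D + crate H: weight 3 + 9 = 12 ≤ 14, value 16 + 16 = 32.
crate F + crate D: weight 8 + 3 = 11 ≤ 14, value 14 + 16 = 30.
Best is crate D and crate H with total value 32.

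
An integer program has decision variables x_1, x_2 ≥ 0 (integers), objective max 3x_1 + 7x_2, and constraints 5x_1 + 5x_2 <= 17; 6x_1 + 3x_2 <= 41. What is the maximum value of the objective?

21

The continuous relaxation peaks at (0, 3.4) with value 23.80; rounding to a feasible lattice point costs some objective.
(x_1,x_2)=(0,3) is feasible, giving 21.
(x_1,x_2)=(1,2) is feasible, giving 17.
(x_1,x_2)=(0,2) is feasible, giving 14.
The best lattice point is (0,3), giving 21.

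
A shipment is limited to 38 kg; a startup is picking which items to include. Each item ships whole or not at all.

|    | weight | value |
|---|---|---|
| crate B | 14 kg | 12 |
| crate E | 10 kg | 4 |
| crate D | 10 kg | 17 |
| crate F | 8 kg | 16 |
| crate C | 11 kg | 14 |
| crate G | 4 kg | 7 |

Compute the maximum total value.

54

Take crate D, crate F, crate C, and crate G: weight 10 + 8 + 11 + 4 = 33 ≤ 38, value 17 + 16 + 14 + 7 = 54.
No other feasible combination does better.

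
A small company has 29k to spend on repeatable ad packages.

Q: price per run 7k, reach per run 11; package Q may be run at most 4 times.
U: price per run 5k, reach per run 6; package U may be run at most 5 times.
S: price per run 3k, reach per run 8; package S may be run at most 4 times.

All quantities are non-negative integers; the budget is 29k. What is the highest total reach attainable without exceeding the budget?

2×Q and 4×S: price 26 ≤ 29, reach 2·11 + 4·8 = 54.
1×Q, 2×U, and 4×S: price 29 ≤ 29, reach 1·11 + 2·6 + 4·8 = 55.
Best is 55.

55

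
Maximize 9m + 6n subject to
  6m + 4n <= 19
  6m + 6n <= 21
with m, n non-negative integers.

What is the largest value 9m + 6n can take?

Relaxing integrality, the LP optimum is 28.50 at (m,n) = (3.17, 0), which is not an integer point.
(m,n)=(3,0): 6·3+4·0=18≤19, 6·3+6·0=18≤21, objective 27.
(m,n)=(2,1): 6·2+4·1=16≤19, 6·2+6·1=18≤21, objective 24.
(m,n)=(2,0): 6·2+4·0=12≤19, 6·2+6·0=12≤21, objective 18.
No feasible integer point exceeds 27.

27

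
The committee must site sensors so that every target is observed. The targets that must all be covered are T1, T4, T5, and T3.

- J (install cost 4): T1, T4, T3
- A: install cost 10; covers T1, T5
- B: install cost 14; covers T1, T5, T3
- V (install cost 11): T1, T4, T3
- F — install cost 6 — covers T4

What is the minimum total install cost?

14

Choose J and A: together they cover T1, T4, T5, T3 — every target.
Total install cost: 4 + 10 = 14.
No cover costs less than 14.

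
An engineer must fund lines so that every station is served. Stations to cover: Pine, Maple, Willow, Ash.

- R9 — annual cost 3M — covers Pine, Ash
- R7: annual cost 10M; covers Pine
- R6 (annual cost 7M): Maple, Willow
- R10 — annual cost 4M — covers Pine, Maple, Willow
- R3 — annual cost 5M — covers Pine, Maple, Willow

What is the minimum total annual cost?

7

Choose R9 and R10: together they cover Pine, Maple, Willow, Ash — every station.
Total annual cost: 3 + 4 = 7.
No cover costs less than 7.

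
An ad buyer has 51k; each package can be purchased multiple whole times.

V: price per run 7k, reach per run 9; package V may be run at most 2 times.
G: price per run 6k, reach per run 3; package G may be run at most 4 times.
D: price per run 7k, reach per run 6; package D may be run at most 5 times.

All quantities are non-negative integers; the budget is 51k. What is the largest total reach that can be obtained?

48

V has the best ratio (9/7); taking only V gives at most 2×9 = 18 (stopped by the supply cap of 2).
Mixing does better — 2×V and 5×D: price 49 ≤ 51, reach 2·9 + 5·6 = 48.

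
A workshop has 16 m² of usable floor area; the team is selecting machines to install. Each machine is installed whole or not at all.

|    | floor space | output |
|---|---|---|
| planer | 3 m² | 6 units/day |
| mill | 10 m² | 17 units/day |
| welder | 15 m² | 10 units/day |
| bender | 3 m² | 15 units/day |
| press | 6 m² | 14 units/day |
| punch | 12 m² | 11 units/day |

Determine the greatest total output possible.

38

planer + mill + bender: floor space 3 + 10 + 3 = 16 ≤ 16, output 6 + 17 + 15 = 38.
mill + bender: floor space 10 + 3 = 13 ≤ 16, output 17 + 15 = 32.
planer + bender + press: floor space 3 + 3 + 6 = 12 ≤ 16, output 6 + 15 + 14 = 35.
Best is planer, mill, and bender with total output 38.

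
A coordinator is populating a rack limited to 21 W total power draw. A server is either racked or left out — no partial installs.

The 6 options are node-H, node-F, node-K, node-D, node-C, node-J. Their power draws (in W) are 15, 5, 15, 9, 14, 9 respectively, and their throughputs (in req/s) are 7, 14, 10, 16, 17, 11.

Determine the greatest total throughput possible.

31

Allowing fractional choices, the relaxed optimum would be about 38.6, but servers are indivisible.
node-F + node-D: power draw 5 + 9 = 14 ≤ 21, throughput 14 + 16 = 30.
node-D + node-J: power draw 9 + 9 = 18 ≤ 21, throughput 16 + 11 = 27.
node-F + node-C: power draw 5 + 14 = 19 ≤ 21, throughput 14 + 17 = 31.
Best is node-F and node-C with total throughput 31.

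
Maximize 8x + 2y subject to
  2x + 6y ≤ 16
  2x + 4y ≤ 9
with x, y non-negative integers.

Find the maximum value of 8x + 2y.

The continuous relaxation peaks at (4.5, 0) with value 36.00; rounding to a feasible lattice point costs some objective.
(x,y)=(4,0) is feasible, giving 32.
(x,y)=(3,0) is feasible, giving 24.
Maximum is 32 at (x,y)=(4,0).

32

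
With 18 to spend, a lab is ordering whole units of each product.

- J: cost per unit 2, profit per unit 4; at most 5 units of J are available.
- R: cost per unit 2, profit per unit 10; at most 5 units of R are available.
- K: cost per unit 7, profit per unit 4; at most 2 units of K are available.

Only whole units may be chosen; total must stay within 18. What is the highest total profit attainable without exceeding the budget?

66

R has the best ratio (10/2); taking only R gives at most 5×10 = 50 (stopped by the supply cap of 5).
Mixing does better — 4×J and 5×R: cost 18 ≤ 18, profit 4·4 + 5·10 = 66.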